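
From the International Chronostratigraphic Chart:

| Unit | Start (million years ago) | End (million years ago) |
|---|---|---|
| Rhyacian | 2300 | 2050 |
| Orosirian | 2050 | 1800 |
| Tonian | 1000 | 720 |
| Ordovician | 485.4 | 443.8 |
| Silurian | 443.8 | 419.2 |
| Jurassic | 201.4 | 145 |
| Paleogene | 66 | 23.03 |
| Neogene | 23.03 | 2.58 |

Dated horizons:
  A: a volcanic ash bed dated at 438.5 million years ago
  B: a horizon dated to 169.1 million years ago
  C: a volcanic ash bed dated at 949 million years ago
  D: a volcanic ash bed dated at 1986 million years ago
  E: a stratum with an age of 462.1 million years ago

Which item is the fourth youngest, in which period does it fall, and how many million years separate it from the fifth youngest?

Sorted youngest-first by Ma: B (169.1), A (438.5), E (462.1), C (949), D (1986).
The fourth youngest is C at 949 Ma, which lies in 1000–720 Ma: the Tonian.
The fifth youngest is D at 1986 Ma; separation = |949 − 1986| = 1037 Myr.

C, in the Tonian; 1037 million years to D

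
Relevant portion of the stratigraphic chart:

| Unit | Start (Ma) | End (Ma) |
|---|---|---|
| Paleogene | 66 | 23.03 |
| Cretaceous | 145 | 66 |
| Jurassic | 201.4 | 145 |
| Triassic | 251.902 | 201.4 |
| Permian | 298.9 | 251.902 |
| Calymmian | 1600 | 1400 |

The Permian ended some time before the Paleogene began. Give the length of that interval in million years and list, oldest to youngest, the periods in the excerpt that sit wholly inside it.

The Permian closes at 251.902 Ma and the Paleogene opens at 66 Ma, so the interval is 251.902 − 66 = 185.902 Myr.
A period fits inside if it starts at or after 251.902 Ma and ends at or before 66 Ma; oldest first that gives Triassic, Jurassic, Cretaceous.

185.902 million years; Triassic, Jurassic, Cretaceous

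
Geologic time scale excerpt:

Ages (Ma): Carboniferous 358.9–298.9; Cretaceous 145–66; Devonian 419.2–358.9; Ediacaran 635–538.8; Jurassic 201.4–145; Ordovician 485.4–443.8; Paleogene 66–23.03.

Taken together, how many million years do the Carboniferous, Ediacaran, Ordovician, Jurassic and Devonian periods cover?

314.5 million years

Each duration: Carboniferous = 60; Ediacaran = 96.2; Ordovician = 41.6; Jurassic = 56.4; Devonian = 60.3.
Sum: 60 + 96.2 + 41.6 + 56.4 + 60.3 = 314.5 Myr.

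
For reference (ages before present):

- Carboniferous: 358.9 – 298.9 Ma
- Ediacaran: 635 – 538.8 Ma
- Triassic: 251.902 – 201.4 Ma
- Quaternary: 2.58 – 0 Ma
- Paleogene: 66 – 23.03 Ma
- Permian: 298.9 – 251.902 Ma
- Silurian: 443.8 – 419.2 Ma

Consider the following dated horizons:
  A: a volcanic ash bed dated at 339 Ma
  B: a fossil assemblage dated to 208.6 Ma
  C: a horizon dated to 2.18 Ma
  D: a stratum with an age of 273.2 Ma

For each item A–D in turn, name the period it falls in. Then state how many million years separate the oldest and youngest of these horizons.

A — Carboniferous; B — Triassic; C — Quaternary; D — Permian; span 336.82 million years

Match each age against the start–end ranges in the excerpt: A = 339 Ma → Carboniferous (358.9–298.9); B = 208.6 Ma → Triassic (251.902–201.4); C = 2.18 Ma → Quaternary (2.58–0); D = 273.2 Ma → Permian (298.9–251.902).
The largest age is 339 Ma and the smallest is 2.18 Ma; their difference is 336.82 Myr.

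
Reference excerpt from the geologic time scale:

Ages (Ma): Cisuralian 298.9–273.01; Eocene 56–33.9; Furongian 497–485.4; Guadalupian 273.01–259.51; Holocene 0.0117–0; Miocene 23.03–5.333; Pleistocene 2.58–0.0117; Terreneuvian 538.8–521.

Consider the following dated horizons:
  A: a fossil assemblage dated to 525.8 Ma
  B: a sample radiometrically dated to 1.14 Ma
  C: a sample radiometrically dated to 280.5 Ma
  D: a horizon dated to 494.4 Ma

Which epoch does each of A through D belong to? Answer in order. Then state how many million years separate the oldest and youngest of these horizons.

A — Terreneuvian; B — Pleistocene; C — Cisuralian; D — Furongian; span 524.66 million years

A: 525.8 Ma lies in 538.8–521 Ma, so Terreneuvian.
B: 1.14 Ma lies in 2.58–0.0117 Ma, so Pleistocene.
C: 280.5 Ma lies in 298.9–273.01 Ma, so Cisuralian.
D: 494.4 Ma lies in 497–485.4 Ma, so Furongian.
Oldest = 525.8 Ma, youngest = 1.14 Ma → span 524.66 Myr.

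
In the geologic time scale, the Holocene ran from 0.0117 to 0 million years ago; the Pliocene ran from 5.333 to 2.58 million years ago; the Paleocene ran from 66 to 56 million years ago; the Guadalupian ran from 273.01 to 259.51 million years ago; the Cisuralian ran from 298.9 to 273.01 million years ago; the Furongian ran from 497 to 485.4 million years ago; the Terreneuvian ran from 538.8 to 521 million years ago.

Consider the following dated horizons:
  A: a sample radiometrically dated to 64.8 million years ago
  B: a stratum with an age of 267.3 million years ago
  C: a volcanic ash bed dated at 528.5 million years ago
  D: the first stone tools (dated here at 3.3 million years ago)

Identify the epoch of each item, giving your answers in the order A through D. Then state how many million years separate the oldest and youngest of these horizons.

Match each age against the start–end ranges in the excerpt: A = 64.8 Ma → Paleocene (66–56); B = 267.3 Ma → Guadalupian (273.01–259.51); C = 528.5 Ma → Terreneuvian (538.8–521); D = 3.3 Ma → Pliocene (5.333–2.58).
The largest age is 528.5 Ma and the smallest is 3.3 Ma; their difference is 525.2 Myr.

A — Paleocene; B — Guadalupian; C — Terreneuvian; D — Pliocene; span 525.2 million years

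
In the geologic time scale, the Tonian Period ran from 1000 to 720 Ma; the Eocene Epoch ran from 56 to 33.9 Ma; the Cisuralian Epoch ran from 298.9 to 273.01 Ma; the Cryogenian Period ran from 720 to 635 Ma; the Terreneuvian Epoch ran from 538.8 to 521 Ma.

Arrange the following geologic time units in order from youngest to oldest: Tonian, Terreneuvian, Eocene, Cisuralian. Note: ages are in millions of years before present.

The oldest of these is Tonian (starts 1000 Ma) and the youngest is Eocene (ends 33.9 Ma).
In between, by decreasing start age: Terreneuvian (538.8), Cisuralian (298.9).
Listing youngest first means reversing that sequence.

Eocene, Cisuralian, Terreneuvian, Tonian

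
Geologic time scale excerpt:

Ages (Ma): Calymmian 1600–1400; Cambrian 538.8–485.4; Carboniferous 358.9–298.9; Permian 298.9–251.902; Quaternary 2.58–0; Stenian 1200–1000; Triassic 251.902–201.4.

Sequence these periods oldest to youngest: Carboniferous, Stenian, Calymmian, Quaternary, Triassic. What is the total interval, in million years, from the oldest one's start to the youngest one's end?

Calymmian, Stenian, Carboniferous, Triassic, Quaternary; total span 1600 Myr

From the excerpt: Carboniferous 358.9–298.9; Stenian 1200–1000; Calymmian 1600–1400; Quaternary 2.58–0; Triassic 251.902–201.4 (Ma).
Larger Ma is earlier, so the oldest is Calymmian and the youngest is Quaternary; oldest to youngest: Calymmian, Stenian, Carboniferous, Triassic, Quaternary.
Oldest start 1600 minus youngest end 0 gives 1600 Myr overall.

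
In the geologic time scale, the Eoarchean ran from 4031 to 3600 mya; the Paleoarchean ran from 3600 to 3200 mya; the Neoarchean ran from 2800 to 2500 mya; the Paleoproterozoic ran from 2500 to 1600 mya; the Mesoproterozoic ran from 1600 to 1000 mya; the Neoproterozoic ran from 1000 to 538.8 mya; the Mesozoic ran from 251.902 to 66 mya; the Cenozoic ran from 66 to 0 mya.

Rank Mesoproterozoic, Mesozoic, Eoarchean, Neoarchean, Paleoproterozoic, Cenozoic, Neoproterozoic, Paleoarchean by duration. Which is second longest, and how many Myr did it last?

Start − end for each: Mesoproterozoic 1600 − 1000 = 600; Mesozoic 251.902 − 66 = 185.902; Eoarchean 4031 − 3600 = 431; Neoarchean 2800 − 2500 = 300; Paleoproterozoic 2500 − 1600 = 900; Cenozoic 66 − 0 = 66; Neoproterozoic 1000 − 538.8 = 461.2; Paleoarchean 3600 − 3200 = 400.
Ranking these from longest: Paleoproterozoic > Mesoproterozoic > Neoproterozoic > Eoarchean > Paleoarchean > Neoarchean > Mesozoic > Cenozoic.
Position 2 in that ranking is Mesoproterozoic, which lasted 600 Myr.

Mesoproterozoic, 600 million years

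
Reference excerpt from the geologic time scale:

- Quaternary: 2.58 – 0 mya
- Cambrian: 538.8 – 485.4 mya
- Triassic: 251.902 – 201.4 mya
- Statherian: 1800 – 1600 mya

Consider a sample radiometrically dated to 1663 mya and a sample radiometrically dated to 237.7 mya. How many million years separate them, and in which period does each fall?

1425.3 million years apart; the first in the Statherian, the second in the Triassic

Elapsed time: 1663 − 237.7 = 1425.3 Myr.
1663 Ma lies within 1800–1600 Ma: Statherian.
237.7 Ma lies within 251.902–201.4 Ma: Triassic.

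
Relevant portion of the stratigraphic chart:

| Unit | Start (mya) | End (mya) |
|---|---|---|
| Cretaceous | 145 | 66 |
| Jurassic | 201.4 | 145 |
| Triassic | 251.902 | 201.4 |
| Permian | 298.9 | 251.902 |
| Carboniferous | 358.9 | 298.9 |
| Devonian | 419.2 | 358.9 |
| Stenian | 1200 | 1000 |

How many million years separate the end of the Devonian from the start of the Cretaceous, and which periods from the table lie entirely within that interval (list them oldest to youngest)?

213.9 million years; Carboniferous, Permian, Triassic, Jurassic

The Devonian closes at 358.9 Ma and the Cretaceous opens at 145 Ma, so the interval is 358.9 − 145 = 213.9 Myr.
A period fits inside if it starts at or after 358.9 Ma and ends at or before 145 Ma; oldest first that gives Carboniferous, Permian, Triassic, Jurassic.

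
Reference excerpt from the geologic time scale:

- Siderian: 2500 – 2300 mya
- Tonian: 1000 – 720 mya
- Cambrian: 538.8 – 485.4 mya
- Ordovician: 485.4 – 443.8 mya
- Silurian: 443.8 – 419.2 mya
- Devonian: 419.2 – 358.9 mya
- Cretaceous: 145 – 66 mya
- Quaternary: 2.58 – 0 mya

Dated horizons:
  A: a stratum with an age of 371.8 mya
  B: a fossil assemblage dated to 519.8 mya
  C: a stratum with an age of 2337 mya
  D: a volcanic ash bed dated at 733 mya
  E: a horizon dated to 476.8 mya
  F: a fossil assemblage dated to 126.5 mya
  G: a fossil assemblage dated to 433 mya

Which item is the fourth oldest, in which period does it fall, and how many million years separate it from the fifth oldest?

Larger Ma means older, so oldest first: C 2337 > D 733 > B 519.8 > E 476.8 > G 433 > A 371.8 > F 126.5.
Counting 4 along gives E (476.8 Ma); the excerpt puts that inside the Ordovician, 485.4–443.8 Ma.
Next in line is G (433 Ma), and 476.8 − 433 = 43.8 Myr.

E, in the Ordovician; 43.8 million years to G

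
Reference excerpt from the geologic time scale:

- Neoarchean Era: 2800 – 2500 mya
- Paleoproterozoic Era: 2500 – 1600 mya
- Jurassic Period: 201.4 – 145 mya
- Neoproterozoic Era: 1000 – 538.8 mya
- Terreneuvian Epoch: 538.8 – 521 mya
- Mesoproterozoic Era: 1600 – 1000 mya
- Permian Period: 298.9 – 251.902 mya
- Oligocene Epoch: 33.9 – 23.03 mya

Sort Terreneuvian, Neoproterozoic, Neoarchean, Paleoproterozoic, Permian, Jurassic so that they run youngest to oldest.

The oldest of these is Neoarchean (starts 2800 Ma) and the youngest is Jurassic (ends 145 Ma).
In between, by decreasing start age: Paleoproterozoic (2500), Neoproterozoic (1000), Terreneuvian (538.8), Permian (298.9).
Listing youngest first means reversing that sequence.

Jurassic, Permian, Terreneuvian, Neoproterozoic, Paleoproterozoic, Neoarchean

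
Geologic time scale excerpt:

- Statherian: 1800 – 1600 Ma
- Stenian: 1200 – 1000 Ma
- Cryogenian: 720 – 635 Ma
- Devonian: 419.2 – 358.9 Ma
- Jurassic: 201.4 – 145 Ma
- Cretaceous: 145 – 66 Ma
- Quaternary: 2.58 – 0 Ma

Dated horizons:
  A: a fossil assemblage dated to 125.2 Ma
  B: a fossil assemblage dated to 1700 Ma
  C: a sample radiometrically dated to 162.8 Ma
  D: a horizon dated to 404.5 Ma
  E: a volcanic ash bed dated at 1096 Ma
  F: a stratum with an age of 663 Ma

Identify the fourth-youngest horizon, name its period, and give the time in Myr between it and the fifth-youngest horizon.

F, in the Cryogenian; 433 million years to E

Sorted youngest-first by Ma: A (125.2), C (162.8), D (404.5), F (663), E (1096), B (1700).
The fourth youngest is F at 663 Ma, which lies in 720–635 Ma: the Cryogenian.
The fifth youngest is E at 1096 Ma; separation = |663 − 1096| = 433 Myr.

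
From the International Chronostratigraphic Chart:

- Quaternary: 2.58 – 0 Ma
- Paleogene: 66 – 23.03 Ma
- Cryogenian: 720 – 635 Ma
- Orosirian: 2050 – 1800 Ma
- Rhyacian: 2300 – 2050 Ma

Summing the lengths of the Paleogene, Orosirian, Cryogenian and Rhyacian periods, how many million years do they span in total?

627.97 million years

Duration is start − end for each: (66 − 23.03) + (2050 − 1800) + (720 − 635) + (2300 − 2050).
That is 42.97 + 250 + 85 + 250, which totals 627.97 million years.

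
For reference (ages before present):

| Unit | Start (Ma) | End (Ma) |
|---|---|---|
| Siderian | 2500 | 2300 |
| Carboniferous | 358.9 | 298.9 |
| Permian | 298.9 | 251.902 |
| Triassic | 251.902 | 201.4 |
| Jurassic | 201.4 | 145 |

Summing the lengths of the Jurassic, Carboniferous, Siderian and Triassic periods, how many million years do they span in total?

366.902 million years

Each duration: Jurassic = 56.4; Carboniferous = 60; Siderian = 200; Triassic = 50.502.
Sum: 56.4 + 60 + 200 + 50.502 = 366.902 Myr.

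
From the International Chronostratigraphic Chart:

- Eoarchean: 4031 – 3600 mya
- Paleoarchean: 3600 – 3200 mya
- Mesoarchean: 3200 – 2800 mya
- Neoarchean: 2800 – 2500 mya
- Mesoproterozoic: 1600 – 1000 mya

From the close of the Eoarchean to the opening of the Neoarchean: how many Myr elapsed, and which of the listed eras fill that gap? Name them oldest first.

End of Eoarchean = 3600 Ma; start of Neoarchean = 2800 Ma.
Gap = 3600 − 2800 = 800 Myr.
Eras wholly inside 3600–2800 Ma: Paleoarchean (3600–3200), Mesoarchean (3200–2800).

800 million years; Paleoarchean, Mesoarchean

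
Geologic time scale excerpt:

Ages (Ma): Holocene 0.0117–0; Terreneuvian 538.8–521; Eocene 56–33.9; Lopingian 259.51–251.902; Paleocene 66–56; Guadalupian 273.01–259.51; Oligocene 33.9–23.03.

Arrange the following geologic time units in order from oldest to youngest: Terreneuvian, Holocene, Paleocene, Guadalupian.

Terreneuvian, Guadalupian, Paleocene, Holocene

Sorting by start age (descending Ma, since larger Ma = older): Terreneuvian start 538.8, Guadalupian start 273.01, Paleocene start 66, Holocene start 0.0117.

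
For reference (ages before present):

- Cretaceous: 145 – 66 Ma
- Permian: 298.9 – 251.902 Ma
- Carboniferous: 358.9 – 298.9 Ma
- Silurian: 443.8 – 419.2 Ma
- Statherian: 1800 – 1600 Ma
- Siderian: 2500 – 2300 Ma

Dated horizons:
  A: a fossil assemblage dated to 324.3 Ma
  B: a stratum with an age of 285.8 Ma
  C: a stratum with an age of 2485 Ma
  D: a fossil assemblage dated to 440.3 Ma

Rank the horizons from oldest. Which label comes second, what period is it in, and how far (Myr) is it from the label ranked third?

Sorted oldest-first by Ma: C (2485), D (440.3), A (324.3), B (285.8).
The second oldest is D at 440.3 Ma, which lies in 443.8–419.2 Ma: the Silurian.
The third oldest is A at 324.3 Ma; separation = |440.3 − 324.3| = 116 Myr.

D, in the Silurian; 116 million years to A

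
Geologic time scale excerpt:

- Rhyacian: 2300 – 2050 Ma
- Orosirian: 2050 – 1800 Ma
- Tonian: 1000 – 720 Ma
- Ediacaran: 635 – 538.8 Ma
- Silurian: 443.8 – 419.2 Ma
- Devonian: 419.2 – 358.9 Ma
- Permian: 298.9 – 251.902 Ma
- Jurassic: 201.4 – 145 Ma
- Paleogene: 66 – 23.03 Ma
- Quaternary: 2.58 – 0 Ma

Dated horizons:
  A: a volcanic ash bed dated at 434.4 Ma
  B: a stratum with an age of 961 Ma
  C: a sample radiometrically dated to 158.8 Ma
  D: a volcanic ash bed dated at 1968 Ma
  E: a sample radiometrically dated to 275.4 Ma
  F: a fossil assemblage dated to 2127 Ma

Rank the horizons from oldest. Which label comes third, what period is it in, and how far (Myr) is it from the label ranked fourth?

B, in the Tonian; 526.6 million years to A

Sorted oldest-first by Ma: F (2127), D (1968), B (961), A (434.4), E (275.4), C (158.8).
The third oldest is B at 961 Ma, which lies in 1000–720 Ma: the Tonian.
The fourth oldest is A at 434.4 Ma; separation = |961 − 434.4| = 526.6 Myr.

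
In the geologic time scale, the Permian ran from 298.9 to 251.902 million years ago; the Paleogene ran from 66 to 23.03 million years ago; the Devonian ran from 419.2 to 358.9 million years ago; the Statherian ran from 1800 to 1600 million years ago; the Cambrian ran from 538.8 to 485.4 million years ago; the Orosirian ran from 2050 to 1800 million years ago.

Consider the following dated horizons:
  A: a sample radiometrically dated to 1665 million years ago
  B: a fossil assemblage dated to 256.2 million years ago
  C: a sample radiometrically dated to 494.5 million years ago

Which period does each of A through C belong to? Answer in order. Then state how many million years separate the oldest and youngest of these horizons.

Match each age against the start–end ranges in the excerpt: A = 1665 Ma → Statherian (1800–1600); B = 256.2 Ma → Permian (298.9–251.902); C = 494.5 Ma → Cambrian (538.8–485.4).
The largest age is 1665 Ma and the smallest is 256.2 Ma; their difference is 1408.8 Myr.

A — Statherian; B — Permian; C — Cambrian; span 1408.8 million years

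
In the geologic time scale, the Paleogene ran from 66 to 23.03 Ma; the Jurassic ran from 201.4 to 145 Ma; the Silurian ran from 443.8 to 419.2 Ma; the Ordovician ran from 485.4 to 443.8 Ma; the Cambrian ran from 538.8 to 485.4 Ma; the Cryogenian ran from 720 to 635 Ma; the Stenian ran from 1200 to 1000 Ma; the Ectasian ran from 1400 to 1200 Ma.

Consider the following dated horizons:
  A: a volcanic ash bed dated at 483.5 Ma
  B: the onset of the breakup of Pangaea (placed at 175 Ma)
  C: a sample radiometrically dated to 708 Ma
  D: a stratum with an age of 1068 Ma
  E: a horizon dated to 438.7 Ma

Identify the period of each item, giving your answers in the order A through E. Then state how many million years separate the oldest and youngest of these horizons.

A: 483.5 Ma lies in 485.4–443.8 Ma, so Ordovician.
B: 175 Ma lies in 201.4–145 Ma, so Jurassic.
C: 708 Ma lies in 720–635 Ma, so Cryogenian.
D: 1068 Ma lies in 1200–1000 Ma, so Stenian.
E: 438.7 Ma lies in 443.8–419.2 Ma, so Silurian.
Oldest = 1068 Ma, youngest = 175 Ma → span 893 Myr.

A — Ordovician; B — Jurassic; C — Cryogenian; D — Stenian; E — Silurian; span 893 million years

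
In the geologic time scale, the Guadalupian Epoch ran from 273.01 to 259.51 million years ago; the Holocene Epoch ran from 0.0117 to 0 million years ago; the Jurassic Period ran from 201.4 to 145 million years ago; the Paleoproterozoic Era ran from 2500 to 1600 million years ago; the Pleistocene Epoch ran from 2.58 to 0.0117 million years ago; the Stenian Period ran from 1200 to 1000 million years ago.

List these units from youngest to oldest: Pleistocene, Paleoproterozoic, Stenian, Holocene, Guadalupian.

Holocene, then Pleistocene, then Guadalupian, then Stenian, then Paleoproterozoic

Sorting by start age (ascending Ma, since larger Ma = older): Holocene began 0.0117, Pleistocene began 2.58, Guadalupian began 273.01, Stenian began 1200, Paleoproterozoic began 2500.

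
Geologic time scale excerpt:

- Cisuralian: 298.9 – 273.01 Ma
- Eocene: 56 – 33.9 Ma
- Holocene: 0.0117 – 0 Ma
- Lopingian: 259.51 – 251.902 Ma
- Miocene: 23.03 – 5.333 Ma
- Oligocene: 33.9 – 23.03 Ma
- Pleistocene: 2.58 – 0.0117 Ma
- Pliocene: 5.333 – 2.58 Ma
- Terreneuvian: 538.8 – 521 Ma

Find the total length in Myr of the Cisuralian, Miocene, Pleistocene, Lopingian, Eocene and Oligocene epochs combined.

Duration is start − end for each: (298.9 − 273.01) + (23.03 − 5.333) + (2.58 − 0.0117) + (259.51 − 251.902) + (56 − 33.9) + (33.9 − 23.03).
That is 25.89 + 17.697 + 2.5683 + 7.608 + 22.1 + 10.87, which totals 86.7333 million years.

86.7333 million years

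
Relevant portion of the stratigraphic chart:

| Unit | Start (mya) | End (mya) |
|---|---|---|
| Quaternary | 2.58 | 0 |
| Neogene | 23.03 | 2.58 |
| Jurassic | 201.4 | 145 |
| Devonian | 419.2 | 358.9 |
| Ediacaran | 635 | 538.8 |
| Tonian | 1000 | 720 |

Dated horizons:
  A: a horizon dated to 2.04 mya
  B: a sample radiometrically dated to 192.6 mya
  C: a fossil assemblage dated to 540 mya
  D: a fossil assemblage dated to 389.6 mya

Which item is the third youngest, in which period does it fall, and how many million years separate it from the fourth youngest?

Smaller Ma means younger, so youngest first: A 2.04 < B 192.6 < D 389.6 < C 540.
Counting 3 along gives D (389.6 Ma); the excerpt puts that inside the Devonian, 419.2–358.9 Ma.
Next in line is C (540 Ma), and 540 − 389.6 = 150.4 Myr.

D, in the Devonian; 150.4 million years to C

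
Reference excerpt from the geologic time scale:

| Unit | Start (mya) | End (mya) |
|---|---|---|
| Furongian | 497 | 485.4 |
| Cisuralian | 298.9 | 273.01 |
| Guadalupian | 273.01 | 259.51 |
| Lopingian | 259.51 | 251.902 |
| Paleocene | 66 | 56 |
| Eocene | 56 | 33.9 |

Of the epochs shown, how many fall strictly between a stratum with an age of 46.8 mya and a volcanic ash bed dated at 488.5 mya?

4

The older date is 488.5 Ma and the younger is 46.8 Ma.
Epochs with start < 488.5 and end > 46.8 Ma: Cisuralian (298.9–273.01), Guadalupian (273.01–259.51), Lopingian (259.51–251.902), Paleocene (66–56).
That is 4 complete epochs.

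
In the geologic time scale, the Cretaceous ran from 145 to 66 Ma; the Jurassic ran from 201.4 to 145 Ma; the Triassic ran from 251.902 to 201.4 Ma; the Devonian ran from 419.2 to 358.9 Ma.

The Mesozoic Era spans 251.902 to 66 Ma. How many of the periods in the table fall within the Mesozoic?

Periods inside 251.902–66 Ma: Triassic, Jurassic, Cretaceous — 3 in total.

3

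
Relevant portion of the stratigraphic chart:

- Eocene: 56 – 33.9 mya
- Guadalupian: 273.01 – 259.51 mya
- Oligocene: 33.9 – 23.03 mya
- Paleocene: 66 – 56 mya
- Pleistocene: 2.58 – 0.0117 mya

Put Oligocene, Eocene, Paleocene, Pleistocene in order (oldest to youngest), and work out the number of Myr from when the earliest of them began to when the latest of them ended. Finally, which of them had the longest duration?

Paleocene → Eocene → Oligocene → Pleistocene; total span 65.9883 Myr; longest is Eocene

Start ages (Ma): Paleocene 66, Eocene 56, Oligocene 33.9, Pleistocene 2.58.
Ordered oldest to youngest: Paleocene, Eocene, Oligocene, Pleistocene.
Span = 66 − 0.0117 = 65.9883 Myr.
Durations: Pleistocene 2.5683, Oligocene 10.87, Eocene 22.1, Paleocene 10 → longest is Eocene (22.1 Myr).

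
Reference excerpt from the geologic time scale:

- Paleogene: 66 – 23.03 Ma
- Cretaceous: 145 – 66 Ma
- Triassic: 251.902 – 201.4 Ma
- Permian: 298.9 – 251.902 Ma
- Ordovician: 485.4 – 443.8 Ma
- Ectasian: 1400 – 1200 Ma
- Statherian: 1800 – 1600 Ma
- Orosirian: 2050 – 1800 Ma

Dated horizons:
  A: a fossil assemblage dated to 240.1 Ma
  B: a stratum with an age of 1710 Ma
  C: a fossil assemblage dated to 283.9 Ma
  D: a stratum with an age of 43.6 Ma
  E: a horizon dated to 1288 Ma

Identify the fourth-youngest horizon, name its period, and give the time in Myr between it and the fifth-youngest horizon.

E, in the Ectasian; 422 million years to B

Sorted youngest-first by Ma: D (43.6), A (240.1), C (283.9), E (1288), B (1710).
The fourth youngest is E at 1288 Ma, which lies in 1400–1200 Ma: the Ectasian.
The fifth youngest is B at 1710 Ma; separation = |1288 − 1710| = 422 Myr.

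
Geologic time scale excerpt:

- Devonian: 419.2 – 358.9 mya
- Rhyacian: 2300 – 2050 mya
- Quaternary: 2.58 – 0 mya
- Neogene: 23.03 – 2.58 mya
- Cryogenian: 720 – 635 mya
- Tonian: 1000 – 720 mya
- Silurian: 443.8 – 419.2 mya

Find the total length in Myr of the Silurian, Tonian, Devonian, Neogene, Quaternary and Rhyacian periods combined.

637.93 million years

Each duration: Silurian = 24.6; Tonian = 280; Devonian = 60.3; Neogene = 20.45; Quaternary = 2.58; Rhyacian = 250.
Sum: 24.6 + 280 + 60.3 + 20.45 + 2.58 + 250 = 637.93 Myr.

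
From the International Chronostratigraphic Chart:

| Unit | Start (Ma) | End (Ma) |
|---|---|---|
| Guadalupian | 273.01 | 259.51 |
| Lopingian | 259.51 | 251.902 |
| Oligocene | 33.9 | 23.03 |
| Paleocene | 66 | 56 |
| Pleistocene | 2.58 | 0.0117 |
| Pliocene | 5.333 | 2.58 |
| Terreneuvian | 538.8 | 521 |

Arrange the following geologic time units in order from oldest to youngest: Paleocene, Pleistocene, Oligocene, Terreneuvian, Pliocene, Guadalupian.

Terreneuvian, Guadalupian, Paleocene, Oligocene, Pliocene, Pleistocene

The oldest of these is Terreneuvian (starts 538.8 Ma) and the youngest is Pleistocene (ends 0.0117 Ma).
In between, by decreasing start age: Guadalupian (273.01), Paleocene (66), Oligocene (33.9), Pliocene (5.333).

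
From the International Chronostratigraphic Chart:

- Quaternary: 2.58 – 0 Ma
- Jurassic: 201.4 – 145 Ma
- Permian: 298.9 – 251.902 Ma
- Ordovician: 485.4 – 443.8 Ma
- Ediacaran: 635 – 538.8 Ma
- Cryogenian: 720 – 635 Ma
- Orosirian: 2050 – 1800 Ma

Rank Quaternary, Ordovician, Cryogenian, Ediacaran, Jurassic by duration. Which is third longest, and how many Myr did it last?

Jurassic, 56.4 million years

Durations: Quaternary 2.58; Ordovician 41.6; Cryogenian 85; Ediacaran 96.2; Jurassic 56.4 Myr.
Sorted longest-first: Ediacaran (96.2), Cryogenian (85), Jurassic (56.4), Ordovician (41.6), Quaternary (2.58).
The third longest is Jurassic at 56.4 Myr.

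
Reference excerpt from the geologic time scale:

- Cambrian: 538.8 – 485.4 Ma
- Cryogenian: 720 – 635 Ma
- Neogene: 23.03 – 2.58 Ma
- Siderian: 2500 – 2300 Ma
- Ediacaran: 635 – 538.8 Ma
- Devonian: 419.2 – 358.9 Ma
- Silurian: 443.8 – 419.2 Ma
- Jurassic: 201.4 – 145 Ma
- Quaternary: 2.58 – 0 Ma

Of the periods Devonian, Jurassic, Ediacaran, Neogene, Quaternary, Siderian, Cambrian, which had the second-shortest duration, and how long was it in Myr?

Neogene, 20.45 million years

Start − end for each: Devonian 419.2 − 358.9 = 60.3; Jurassic 201.4 − 145 = 56.4; Ediacaran 635 − 538.8 = 96.2; Neogene 23.03 − 2.58 = 20.45; Quaternary 2.58 − 0 = 2.58; Siderian 2500 − 2300 = 200; Cambrian 538.8 − 485.4 = 53.4.
Ranking these from shortest: Quaternary < Neogene < Cambrian < Jurassic < Devonian < Ediacaran < Siderian.
Position 2 in that ranking is Neogene, which lasted 20.45 Myr.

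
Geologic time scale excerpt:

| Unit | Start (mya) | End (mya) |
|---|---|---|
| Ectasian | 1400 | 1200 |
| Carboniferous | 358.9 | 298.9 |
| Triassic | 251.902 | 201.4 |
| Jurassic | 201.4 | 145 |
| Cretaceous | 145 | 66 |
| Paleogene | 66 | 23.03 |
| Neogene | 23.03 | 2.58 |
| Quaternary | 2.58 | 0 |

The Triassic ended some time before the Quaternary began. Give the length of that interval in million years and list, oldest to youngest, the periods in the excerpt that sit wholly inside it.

198.82 million years; Jurassic, Cretaceous, Paleogene, Neogene

End of Triassic = 201.4 Ma; start of Quaternary = 2.58 Ma.
Gap = 201.4 − 2.58 = 198.82 Myr.
Periods wholly inside 201.4–2.58 Ma: Jurassic (201.4–145), Cretaceous (145–66), Paleogene (66–23.03), Neogene (23.03–2.58).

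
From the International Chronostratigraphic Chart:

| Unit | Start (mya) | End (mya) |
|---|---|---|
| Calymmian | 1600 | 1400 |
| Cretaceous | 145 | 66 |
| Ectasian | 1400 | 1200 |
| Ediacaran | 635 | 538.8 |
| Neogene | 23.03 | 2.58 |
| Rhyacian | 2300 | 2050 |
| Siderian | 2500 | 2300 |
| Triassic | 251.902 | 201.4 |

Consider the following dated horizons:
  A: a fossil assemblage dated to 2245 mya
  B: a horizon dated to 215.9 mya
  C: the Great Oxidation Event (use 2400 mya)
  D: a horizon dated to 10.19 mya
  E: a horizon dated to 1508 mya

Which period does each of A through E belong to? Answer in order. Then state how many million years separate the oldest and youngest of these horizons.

A: 2245 Ma lies in 2300–2050 Ma, so Rhyacian.
B: 215.9 Ma lies in 251.902–201.4 Ma, so Triassic.
C: 2400 Ma lies in 2500–2300 Ma, so Siderian.
D: 10.19 Ma lies in 23.03–2.58 Ma, so Neogene.
E: 1508 Ma lies in 1600–1400 Ma, so Calymmian.
Oldest = 2400 Ma, youngest = 10.19 Ma → span 2389.81 Myr.

A — Rhyacian; B — Triassic; C — Siderian; D — Neogene; E — Calymmian; span 2389.81 million years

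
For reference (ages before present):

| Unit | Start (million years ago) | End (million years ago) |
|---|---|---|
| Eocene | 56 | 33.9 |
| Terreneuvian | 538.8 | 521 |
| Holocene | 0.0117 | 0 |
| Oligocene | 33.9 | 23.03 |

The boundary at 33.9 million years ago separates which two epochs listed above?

The Eocene ends at 33.9 million years ago and the Oligocene begins at 33.9 million years ago, so they share that boundary.

Eocene and Oligocene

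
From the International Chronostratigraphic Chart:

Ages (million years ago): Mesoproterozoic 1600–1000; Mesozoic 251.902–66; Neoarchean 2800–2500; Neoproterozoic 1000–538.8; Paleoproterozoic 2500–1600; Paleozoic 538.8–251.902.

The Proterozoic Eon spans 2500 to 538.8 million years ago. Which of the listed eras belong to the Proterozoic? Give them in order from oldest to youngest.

Paleoproterozoic, Mesoproterozoic, Neoproterozoic

Eras with both bounds inside 2500–538.8 Ma: Paleoproterozoic (2500–1600), Mesoproterozoic (1600–1000), Neoproterozoic (1000–538.8).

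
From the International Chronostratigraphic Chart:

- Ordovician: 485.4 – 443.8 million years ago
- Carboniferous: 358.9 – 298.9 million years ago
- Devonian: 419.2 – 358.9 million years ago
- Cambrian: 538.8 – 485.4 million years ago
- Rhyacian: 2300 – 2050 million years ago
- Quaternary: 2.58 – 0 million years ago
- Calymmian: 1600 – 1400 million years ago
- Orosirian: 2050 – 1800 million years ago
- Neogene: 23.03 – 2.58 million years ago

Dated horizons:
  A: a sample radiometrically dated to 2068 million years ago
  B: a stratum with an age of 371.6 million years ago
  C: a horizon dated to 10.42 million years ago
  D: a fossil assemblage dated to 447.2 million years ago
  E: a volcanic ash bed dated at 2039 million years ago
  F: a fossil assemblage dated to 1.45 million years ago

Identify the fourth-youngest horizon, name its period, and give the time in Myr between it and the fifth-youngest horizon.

Smaller Ma means younger, so youngest first: F 1.45 < C 10.42 < B 371.6 < D 447.2 < E 2039 < A 2068.
Counting 4 along gives D (447.2 Ma); the excerpt puts that inside the Ordovician, 485.4–443.8 Ma.
Next in line is E (2039 Ma), and 2039 − 447.2 = 1591.8 Myr.

D, in the Ordovician; 1591.8 million years to E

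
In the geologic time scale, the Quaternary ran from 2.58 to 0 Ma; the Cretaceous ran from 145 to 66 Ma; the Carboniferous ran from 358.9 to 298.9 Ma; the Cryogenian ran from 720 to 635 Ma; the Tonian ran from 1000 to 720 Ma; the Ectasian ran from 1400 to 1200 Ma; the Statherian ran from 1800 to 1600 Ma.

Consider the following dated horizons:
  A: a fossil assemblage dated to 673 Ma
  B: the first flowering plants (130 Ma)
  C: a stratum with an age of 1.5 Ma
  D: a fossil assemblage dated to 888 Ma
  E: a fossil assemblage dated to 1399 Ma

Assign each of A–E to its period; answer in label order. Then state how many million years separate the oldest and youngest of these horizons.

A — Cryogenian; B — Cretaceous; C — Quaternary; D — Tonian; E — Ectasian; span 1397.5 million years

A: 673 Ma lies in 720–635 Ma, so Cryogenian.
B: 130 Ma lies in 145–66 Ma, so Cretaceous.
C: 1.5 Ma lies in 2.58–0 Ma, so Quaternary.
D: 888 Ma lies in 1000–720 Ma, so Tonian.
E: 1399 Ma lies in 1400–1200 Ma, so Ectasian.
Oldest = 1399 Ma, youngest = 1.5 Ma → span 1397.5 Myr.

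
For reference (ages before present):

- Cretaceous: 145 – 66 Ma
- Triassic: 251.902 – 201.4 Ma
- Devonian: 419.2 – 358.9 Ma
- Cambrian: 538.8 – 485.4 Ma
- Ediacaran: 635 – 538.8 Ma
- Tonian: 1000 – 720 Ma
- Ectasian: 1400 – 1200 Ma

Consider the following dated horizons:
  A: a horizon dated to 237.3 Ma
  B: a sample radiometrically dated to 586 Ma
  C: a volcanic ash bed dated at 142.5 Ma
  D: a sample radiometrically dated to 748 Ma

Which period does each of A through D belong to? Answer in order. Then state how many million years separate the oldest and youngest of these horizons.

A — Triassic; B — Ediacaran; C — Cretaceous; D — Tonian; span 605.5 million years

Match each age against the start–end ranges in the excerpt: A = 237.3 Ma → Triassic (251.902–201.4); B = 586 Ma → Ediacaran (635–538.8); C = 142.5 Ma → Cretaceous (145–66); D = 748 Ma → Tonian (1000–720).
The largest age is 748 Ma and the smallest is 142.5 Ma; their difference is 605.5 Myr.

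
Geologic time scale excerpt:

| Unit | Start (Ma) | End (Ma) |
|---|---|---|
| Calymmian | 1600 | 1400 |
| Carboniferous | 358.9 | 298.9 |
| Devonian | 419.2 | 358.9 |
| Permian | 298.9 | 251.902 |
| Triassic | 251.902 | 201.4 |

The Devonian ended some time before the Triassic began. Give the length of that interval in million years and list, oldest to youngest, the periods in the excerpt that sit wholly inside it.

End of Devonian = 358.9 Ma; start of Triassic = 251.902 Ma.
Gap = 358.9 − 251.902 = 106.998 Myr.
Periods wholly inside 358.9–251.902 Ma: Carboniferous (358.9–298.9), Permian (298.9–251.902).

106.998 million years; Carboniferous, Permian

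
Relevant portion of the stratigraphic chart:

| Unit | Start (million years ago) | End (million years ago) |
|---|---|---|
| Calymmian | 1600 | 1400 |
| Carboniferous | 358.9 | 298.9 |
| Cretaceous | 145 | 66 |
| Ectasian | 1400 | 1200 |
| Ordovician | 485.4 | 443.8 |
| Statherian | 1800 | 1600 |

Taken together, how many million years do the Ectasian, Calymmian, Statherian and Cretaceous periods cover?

679 million years

Duration is start − end for each: (1400 − 1200) + (1600 − 1400) + (1800 − 1600) + (145 − 66).
That is 200 + 200 + 200 + 79, which totals 679 million years.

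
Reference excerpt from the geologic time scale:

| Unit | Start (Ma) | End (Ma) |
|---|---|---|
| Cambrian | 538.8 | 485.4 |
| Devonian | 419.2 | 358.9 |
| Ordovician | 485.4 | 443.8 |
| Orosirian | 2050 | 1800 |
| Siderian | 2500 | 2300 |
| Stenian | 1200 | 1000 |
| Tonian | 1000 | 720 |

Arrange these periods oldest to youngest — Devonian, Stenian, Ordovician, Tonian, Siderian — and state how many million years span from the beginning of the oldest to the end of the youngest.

Start ages (Ma): Siderian 2500, Stenian 1200, Tonian 1000, Ordovician 485.4, Devonian 419.2.
Ordered oldest to youngest: Siderian, Stenian, Tonian, Ordovician, Devonian.
Span = 2500 − 358.9 = 2141.1 Myr.

Siderian, Stenian, Tonian, Ordovician, Devonian; total span 2141.1 Myr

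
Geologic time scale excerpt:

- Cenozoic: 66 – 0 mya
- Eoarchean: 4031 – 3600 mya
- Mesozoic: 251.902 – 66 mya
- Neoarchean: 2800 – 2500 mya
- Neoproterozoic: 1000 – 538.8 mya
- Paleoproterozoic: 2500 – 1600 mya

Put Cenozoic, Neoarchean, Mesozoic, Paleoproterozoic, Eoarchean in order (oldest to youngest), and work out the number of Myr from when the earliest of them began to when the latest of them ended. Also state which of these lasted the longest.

Eoarchean → Neoarchean → Paleoproterozoic → Mesozoic → Cenozoic; total span 4031 Myr; longest is Paleoproterozoic

Start ages (Ma): Eoarchean 4031, Neoarchean 2800, Paleoproterozoic 2500, Mesozoic 251.902, Cenozoic 66.
Ordered oldest to youngest: Eoarchean, Neoarchean, Paleoproterozoic, Mesozoic, Cenozoic.
Span = 4031 − 0 = 4031 Myr.
Durations: Paleoproterozoic 900, Cenozoic 66, Mesozoic 185.902, Neoarchean 300, Eoarchean 431 → longest is Paleoproterozoic (900 Myr).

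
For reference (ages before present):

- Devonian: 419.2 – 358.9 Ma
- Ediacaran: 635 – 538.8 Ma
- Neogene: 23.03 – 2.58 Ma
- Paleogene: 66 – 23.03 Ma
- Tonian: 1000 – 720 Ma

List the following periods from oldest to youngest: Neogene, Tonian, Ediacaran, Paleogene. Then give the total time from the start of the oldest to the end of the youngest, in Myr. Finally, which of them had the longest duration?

Tonian, Ediacaran, Paleogene, Neogene; total span 997.42 Myr; longest is Tonian

Start ages (Ma): Tonian 1000, Ediacaran 635, Paleogene 66, Neogene 23.03.
Ordered oldest to youngest: Tonian, Ediacaran, Paleogene, Neogene.
Span = 1000 − 2.58 = 997.42 Myr.
Durations: Ediacaran 96.2, Tonian 280, Neogene 20.45, Paleogene 42.97 → longest is Tonian (280 Myr).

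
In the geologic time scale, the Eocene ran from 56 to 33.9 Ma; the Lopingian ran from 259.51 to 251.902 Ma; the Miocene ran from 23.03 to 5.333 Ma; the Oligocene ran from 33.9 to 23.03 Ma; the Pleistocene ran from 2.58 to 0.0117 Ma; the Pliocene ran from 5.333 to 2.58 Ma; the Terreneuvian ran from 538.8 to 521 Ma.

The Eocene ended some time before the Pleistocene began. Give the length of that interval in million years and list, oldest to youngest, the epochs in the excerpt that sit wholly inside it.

End of Eocene = 33.9 Ma; start of Pleistocene = 2.58 Ma.
Gap = 33.9 − 2.58 = 31.32 Myr.
Epochs wholly inside 33.9–2.58 Ma: Oligocene (33.9–23.03), Miocene (23.03–5.333), Pliocene (5.333–2.58).

31.32 million years; Oligocene, Miocene, Pliocene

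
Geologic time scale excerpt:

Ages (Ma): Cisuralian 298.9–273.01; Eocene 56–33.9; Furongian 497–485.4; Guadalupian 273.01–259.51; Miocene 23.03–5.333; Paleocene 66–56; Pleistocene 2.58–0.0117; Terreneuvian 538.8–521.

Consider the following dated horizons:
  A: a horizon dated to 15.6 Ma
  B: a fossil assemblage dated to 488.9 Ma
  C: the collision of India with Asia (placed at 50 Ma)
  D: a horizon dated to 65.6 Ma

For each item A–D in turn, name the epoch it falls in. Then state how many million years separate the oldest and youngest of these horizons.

Match each age against the start–end ranges in the excerpt: A = 15.6 Ma → Miocene (23.03–5.333); B = 488.9 Ma → Furongian (497–485.4); C = 50 Ma → Eocene (56–33.9); D = 65.6 Ma → Paleocene (66–56).
The largest age is 488.9 Ma and the smallest is 15.6 Ma; their difference is 473.3 Myr.

A — Miocene; B — Furongian; C — Eocene; D — Paleocene; span 473.3 million years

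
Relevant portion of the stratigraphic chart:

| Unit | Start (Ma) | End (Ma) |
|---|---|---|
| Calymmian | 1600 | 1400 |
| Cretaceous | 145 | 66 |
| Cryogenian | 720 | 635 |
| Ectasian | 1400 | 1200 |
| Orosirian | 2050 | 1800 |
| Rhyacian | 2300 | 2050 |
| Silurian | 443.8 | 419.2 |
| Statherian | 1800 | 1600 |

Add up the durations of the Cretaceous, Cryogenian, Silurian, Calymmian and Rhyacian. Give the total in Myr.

Each duration: Cretaceous = 79; Cryogenian = 85; Silurian = 24.6; Calymmian = 200; Rhyacian = 250.
Sum: 79 + 85 + 24.6 + 200 + 250 = 638.6 Myr.

638.6 million years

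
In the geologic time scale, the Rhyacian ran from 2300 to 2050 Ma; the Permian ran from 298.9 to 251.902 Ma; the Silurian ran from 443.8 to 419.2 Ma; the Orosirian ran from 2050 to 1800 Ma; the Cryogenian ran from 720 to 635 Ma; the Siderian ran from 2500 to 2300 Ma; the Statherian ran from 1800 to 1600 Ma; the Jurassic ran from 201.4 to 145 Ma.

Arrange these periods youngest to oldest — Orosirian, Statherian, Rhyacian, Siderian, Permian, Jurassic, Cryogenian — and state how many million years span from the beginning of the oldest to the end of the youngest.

Jurassic → Permian → Cryogenian → Statherian → Orosirian → Rhyacian → Siderian; total span 2355 Myr

From the excerpt: Orosirian 2050–1800; Statherian 1800–1600; Rhyacian 2300–2050; Siderian 2500–2300; Permian 298.9–251.902; Jurassic 201.4–145; Cryogenian 720–635 (Ma).
Larger Ma is earlier, so the oldest is Siderian and the youngest is Jurassic; youngest to oldest: Jurassic, Permian, Cryogenian, Statherian, Orosirian, Rhyacian, Siderian.
Oldest start 2500 minus youngest end 145 gives 2355 Myr overall.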